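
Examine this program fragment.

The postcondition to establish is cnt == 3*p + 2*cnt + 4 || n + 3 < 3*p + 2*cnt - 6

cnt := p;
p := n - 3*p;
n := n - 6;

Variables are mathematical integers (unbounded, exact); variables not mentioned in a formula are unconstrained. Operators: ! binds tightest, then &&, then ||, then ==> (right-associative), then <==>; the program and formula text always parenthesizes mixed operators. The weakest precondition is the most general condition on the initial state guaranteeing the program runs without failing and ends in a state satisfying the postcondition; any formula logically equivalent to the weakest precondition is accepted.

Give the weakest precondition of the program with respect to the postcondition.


Working backward. After the program, the postcondition cnt == 3*p + 2*cnt + 4 || n + 3 < 3*p + 2*cnt - 6 must hold; in canonical form it is cnt + 3*p == -4 || n < 2*cnt + 3*p - 9.
Before n := n - 6: cnt + 3*p == -4 || n < 2*cnt + 3*p - 3
Before p := n - 3*p: cnt + 3*n == 9*p - 4 || 9*p < 2*cnt + 2*n - 3
Before cnt := p: 3*n == 8*p - 4 || 7*p < 2*n - 3
Answer: WP = 3*n == 8*p - 4 || 7*p < 2*n - 3


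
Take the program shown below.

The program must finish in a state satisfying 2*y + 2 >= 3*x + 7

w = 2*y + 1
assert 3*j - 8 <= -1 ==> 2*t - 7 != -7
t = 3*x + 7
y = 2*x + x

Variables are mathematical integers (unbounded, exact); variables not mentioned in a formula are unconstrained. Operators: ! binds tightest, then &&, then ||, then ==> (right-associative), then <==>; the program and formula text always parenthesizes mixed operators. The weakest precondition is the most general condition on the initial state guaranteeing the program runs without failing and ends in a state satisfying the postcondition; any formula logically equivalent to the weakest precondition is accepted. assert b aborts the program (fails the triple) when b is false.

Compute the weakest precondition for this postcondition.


Working backward. After the program, the postcondition 2*y + 2 >= 3*x + 7 must hold; in canonical form it is 2*y >= 3*x + 5.
Before y := 2*x + x: 3*x >= 5
Before t := 3*x + 7: 3*x >= 5
Before assert 3*j - 8 <= -1 ==> 2*t - 7 != -7: (3*j <= 7 ==> 2*t != 0) && 3*x >= 5
Before w := 2*y + 1: (3*j <= 7 ==> 2*t != 0) && 3*x >= 5
Answer: WP = (3*j <= 7 ==> 2*t != 0) && 3*x >= 5


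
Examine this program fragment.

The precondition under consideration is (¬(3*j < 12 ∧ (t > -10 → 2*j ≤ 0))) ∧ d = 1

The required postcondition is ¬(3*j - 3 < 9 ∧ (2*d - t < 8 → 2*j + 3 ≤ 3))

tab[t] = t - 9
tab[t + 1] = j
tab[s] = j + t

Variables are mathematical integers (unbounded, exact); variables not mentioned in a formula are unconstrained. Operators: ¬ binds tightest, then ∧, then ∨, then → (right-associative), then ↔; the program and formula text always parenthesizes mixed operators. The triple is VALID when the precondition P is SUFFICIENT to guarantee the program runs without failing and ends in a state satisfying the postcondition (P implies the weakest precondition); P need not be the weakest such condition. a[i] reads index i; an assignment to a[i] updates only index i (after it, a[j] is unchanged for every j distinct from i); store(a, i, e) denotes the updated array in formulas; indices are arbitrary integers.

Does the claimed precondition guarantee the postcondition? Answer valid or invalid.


Working backward. After the program, the postcondition ¬(3*j - 3 < 9 ∧ (2*d - t < 8 → 2*j + 3 ≤ 3)) must hold; in canonical form it is ¬(3*j < 12 ∧ (2*d < t + 8 → 2*j ≤ 0)).
Before tab[s] := j + t: ¬(3*j < 12 ∧ (2*d < t + 8 → 2*j ≤ 0))
Before tab[t + 1] := j: ¬(3*j < 12 ∧ (2*d < t + 8 → 2*j ≤ 0))
Before tab[t] := t - 9: ¬(3*j < 12 ∧ (2*d < t + 8 → 2*j ≤ 0))
The weakest precondition is ¬(3*j < 12 ∧ (2*d < t + 8 → 2*j ≤ 0)).
Check whether (¬(3*j < 12 ∧ (t > -10 → 2*j ≤ 0))) ∧ d = 1 implies it.
Countermodel: at the initial state d = 1, j = 1, t = -6, the precondition holds but the weakest precondition fails.
Answer: invalid


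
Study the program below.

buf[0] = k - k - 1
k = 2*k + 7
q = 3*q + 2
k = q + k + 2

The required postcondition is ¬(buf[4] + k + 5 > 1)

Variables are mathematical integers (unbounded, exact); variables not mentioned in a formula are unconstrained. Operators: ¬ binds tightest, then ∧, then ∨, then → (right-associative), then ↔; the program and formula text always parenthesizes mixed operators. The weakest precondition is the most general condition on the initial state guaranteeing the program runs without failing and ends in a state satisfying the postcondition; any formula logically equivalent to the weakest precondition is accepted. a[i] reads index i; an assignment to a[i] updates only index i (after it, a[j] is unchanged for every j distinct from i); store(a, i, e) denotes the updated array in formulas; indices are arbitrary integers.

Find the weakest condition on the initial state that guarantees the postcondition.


Working backward. After the program, the postcondition ¬(buf[4] + k + 5 > 1) must hold; in canonical form it is ¬(buf[4] + k > -4).
Before k := q + k + 2: ¬(buf[4] + k + q > -6)
Before q := 3*q + 2: ¬(buf[4] + k + 3*q > -8)
Before k := 2*k + 7: ¬(buf[4] + 2*k + 3*q > -15)
Before buf[0] := k - k - 1: ¬(buf[4] + 2*k + 3*q > -15)
Answer: WP = ¬(buf[4] + 2*k + 3*q > -15)


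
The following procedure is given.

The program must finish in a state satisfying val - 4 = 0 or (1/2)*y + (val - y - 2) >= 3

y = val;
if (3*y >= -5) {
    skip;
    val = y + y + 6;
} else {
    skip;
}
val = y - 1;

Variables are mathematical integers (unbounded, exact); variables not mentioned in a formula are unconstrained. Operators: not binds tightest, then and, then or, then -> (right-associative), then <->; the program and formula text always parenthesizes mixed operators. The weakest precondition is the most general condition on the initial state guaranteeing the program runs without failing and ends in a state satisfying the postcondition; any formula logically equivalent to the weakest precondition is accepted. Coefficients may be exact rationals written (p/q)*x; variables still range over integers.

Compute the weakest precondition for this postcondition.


Working backward. After the program, the postcondition val - 4 = 0 or (1/2)*y + (val - y - 2) >= 3 must hold; in canonical form it is val = 4 or val >= (1/2)*y + 5.
Before val := y - 1: y = 5 or (1/2)*y >= 6
Then branch requires y = 5 or (1/2)*y >= 6; else branch requires y = 5 or (1/2)*y >= 6.
Before the if: (3*y >= -5 -> (y = 5 or (1/2)*y >= 6)) and ((not (3*y >= -5)) -> (y = 5 or (1/2)*y >= 6))
Before y := val: (3*val >= -5 -> (val = 5 or (1/2)*val >= 6)) and ((not (3*val >= -5)) -> (val = 5 or (1/2)*val >= 6))
Answer: WP = (3*val >= -5 -> (val = 5 or (1/2)*val >= 6)) and ((not (3*val >= -5)) -> (val = 5 or (1/2)*val >= 6))


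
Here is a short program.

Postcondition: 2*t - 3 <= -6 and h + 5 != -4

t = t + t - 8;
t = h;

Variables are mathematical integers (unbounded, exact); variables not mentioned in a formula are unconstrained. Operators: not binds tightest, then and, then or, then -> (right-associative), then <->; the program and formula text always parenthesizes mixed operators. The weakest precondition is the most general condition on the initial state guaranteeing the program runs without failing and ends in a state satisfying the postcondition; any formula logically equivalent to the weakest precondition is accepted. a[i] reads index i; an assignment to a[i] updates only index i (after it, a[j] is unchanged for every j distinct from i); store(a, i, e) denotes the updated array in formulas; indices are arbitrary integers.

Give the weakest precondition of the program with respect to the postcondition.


Working backward. After the program, the postcondition 2*t - 3 <= -6 and h + 5 != -4 must hold; in canonical form it is 2*t <= -3 and h != -9.
Before t := h: 2*h <= -3 and h != -9
Before t := t + t - 8: 2*h <= -3 and h != -9
Answer: WP = 2*h <= -3 and h != -9


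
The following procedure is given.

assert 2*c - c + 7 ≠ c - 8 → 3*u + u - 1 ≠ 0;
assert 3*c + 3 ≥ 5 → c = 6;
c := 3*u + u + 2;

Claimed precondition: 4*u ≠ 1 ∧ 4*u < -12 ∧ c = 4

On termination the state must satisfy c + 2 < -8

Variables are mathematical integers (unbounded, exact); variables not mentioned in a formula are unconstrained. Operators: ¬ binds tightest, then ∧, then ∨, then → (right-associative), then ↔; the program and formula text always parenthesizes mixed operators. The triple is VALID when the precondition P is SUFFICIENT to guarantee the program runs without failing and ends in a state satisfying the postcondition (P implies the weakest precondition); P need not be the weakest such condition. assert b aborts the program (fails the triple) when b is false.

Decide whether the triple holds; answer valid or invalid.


Working backward. After the program, the postcondition c + 2 < -8 must hold; in canonical form it is c < -10.
Before c := 3*u + u + 2: 4*u < -12
Before assert 3*c + 3 ≥ 5 → c = 6: (3*c ≥ 2 → c = 6) ∧ 4*u < -12
Before assert 2*c - c + 7 ≠ c - 8 → 3*u + u - 1 ≠ 0: 4*u ≠ 1 ∧ (3*c ≥ 2 → c = 6) ∧ 4*u < -12
The weakest precondition is 4*u ≠ 1 ∧ (3*c ≥ 2 → c = 6) ∧ 4*u < -12.
Check whether 4*u ≠ 1 ∧ 4*u < -12 ∧ c = 4 implies it.
Countermodel: at the initial state c = 4, u = -4, the precondition holds but the weakest precondition fails.
Answer: invalid


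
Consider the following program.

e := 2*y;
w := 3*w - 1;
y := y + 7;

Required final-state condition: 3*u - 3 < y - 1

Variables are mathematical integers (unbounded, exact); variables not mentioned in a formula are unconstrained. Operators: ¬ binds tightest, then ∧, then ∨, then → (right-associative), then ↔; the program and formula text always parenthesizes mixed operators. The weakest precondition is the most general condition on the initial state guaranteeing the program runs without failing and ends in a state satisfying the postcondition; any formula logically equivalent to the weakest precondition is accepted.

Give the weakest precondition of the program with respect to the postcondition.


Working backward. After the program, the postcondition 3*u - 3 < y - 1 must hold; in canonical form it is 3*u < y + 2.
Before y := y + 7: 3*u < y + 9
Before w := 3*w - 1: 3*u < y + 9
Before e := 2*y: 3*u < y + 9
Answer: WP = 3*u < y + 9


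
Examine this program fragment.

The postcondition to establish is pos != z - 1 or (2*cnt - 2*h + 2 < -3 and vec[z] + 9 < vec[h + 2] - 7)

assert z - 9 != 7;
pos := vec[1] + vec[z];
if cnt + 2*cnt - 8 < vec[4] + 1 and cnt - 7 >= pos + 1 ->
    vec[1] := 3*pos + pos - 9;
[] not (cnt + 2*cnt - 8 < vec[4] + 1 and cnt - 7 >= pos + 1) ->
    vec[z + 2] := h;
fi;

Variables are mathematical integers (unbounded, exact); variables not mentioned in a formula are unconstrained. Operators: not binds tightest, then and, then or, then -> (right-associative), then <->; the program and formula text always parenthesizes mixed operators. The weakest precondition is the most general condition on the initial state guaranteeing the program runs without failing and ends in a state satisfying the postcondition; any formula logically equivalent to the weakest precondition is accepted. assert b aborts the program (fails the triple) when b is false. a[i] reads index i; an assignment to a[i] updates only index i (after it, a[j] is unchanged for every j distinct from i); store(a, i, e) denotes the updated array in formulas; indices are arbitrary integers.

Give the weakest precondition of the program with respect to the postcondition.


Working backward. After the program, the postcondition pos != z - 1 or (2*cnt - 2*h + 2 < -3 and vec[z] + 9 < vec[h + 2] - 7) must hold; in canonical form it is pos != z - 1 or (2*cnt < 2*h - 5 and vec[z] < vec[h + 2] - 16).
Then branch requires pos != z - 1 or (2*cnt < 2*h - 5 and store(vec, 1, 4*pos - 9)[z] < store(vec, 1, 4*pos - 9)[h + 2] - 16); else branch requires pos != z - 1 or (2*cnt < 2*h - 5 and store(vec, z + 2, h)[z] < store(vec, z + 2, h)[h + 2] - 16).
Before the if: ((3*cnt < vec[4] + 9 and cnt >= pos + 8) -> (pos != z - 1 or (2*cnt < 2*h - 5 and store(vec, 1, 4*pos - 9)[z] < store(vec, 1, 4*pos - 9)[h + 2] - 16))) and ((not (3*cnt < vec[4] + 9 and cnt >= pos + 8)) -> (pos != z - 1 or (2*cnt < 2*h - 5 and store(vec, z + 2, h)[z] < store(vec, z + 2, h)[h + 2] - 16)))
Before pos := vec[1] + vec[z]: ((3*cnt < vec[4] + 9 and cnt >= vec[1] + vec[z] + 8) -> (vec[1] + vec[z] != z - 1 or (2*cnt < 2*h - 5 and store(vec, 1, 4*vec[1] + 4*vec[z] - 9)[z] < store(vec, 1, 4*vec[1] + 4*vec[z] - 9)[h + 2] - 16))) and ((not (3*cnt < vec[4] + 9 and cnt >= vec[1] + vec[z] + 8)) -> (vec[1] + vec[z] != z - 1 or (2*cnt < 2*h - 5 and store(vec, z + 2, h)[z] < store(vec, z + 2, h)[h + 2] - 16)))
Before assert z - 9 != 7: z != 16 and ((3*cnt < vec[4] + 9 and cnt >= vec[1] + vec[z] + 8) -> (vec[1] + vec[z] != z - 1 or (2*cnt < 2*h - 5 and store(vec, 1, 4*vec[1] + 4*vec[z] - 9)[z] < store(vec, 1, 4*vec[1] + 4*vec[z] - 9)[h + 2] - 16))) and ((not (3*cnt < vec[4] + 9 and cnt >= vec[1] + vec[z] + 8)) -> (vec[1] + vec[z] != z - 1 or (2*cnt < 2*h - 5 and store(vec, z + 2, h)[z] < store(vec, z + 2, h)[h + 2] - 16)))
Answer: WP = z != 16 and ((3*cnt < vec[4] + 9 and cnt >= vec[1] + vec[z] + 8) -> (vec[1] + vec[z] != z - 1 or (2*cnt < 2*h - 5 and store(vec, 1, 4*vec[1] + 4*vec[z] - 9)[z] < store(vec, 1, 4*vec[1] + 4*vec[z] - 9)[h + 2] - 16))) and ((not (3*cnt < vec[4] + 9 and cnt >= vec[1] + vec[z] + 8)) -> (vec[1] + vec[z] != z - 1 or (2*cnt < 2*h - 5 and store(vec, z + 2, h)[z] < store(vec, z + 2, h)[h + 2] - 16)))


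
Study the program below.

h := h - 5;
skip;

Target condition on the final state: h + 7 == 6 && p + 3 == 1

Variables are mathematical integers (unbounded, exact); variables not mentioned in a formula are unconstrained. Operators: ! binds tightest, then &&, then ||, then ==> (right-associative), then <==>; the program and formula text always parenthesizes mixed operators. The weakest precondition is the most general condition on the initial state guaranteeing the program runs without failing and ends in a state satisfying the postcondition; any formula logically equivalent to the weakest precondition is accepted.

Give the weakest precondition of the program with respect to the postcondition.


Working backward. After the program, the postcondition h + 7 == 6 && p + 3 == 1 must hold; in canonical form it is h == -1 && p == -2.
Before skip: h == -1 && p == -2
Before h := h - 5: h == 4 && p == -2
Answer: WP = h == 4 && p == -2


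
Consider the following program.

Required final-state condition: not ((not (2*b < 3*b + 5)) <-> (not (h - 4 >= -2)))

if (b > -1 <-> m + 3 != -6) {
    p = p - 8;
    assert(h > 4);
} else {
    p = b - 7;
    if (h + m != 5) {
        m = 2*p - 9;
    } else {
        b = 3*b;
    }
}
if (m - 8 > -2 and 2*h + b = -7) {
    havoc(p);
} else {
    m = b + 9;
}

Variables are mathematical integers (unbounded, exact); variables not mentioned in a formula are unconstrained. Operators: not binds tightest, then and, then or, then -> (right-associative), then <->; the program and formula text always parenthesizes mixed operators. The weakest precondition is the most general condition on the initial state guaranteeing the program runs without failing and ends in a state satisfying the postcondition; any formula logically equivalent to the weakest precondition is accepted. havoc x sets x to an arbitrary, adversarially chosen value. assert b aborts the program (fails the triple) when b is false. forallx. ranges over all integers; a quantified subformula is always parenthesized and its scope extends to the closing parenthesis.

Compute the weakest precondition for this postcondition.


Working backward. After the program, the postcondition not ((not (2*b < 3*b + 5)) <-> (not (h - 4 >= -2))) must hold; in canonical form it is not ((not (b > -5)) <-> (not (h >= 2))).
Then branch requires not ((not (b > -5)) <-> (not (h >= 2))); else branch requires not ((not (b > -5)) <-> (not (h >= 2))).
Before the if: ((m > 6 and b + 2*h = -7) -> (not ((not (b > -5)) <-> (not (h >= 2))))) and ((not (m > 6 and b + 2*h = -7)) -> (not ((not (b > -5)) <-> (not (h >= 2)))))
Then branch requires h > 4 and ((m > 6 and b + 2*h = -7) -> (not ((not (b > -5)) <-> (not (h >= 2))))) and ((not (m > 6 and b + 2*h = -7)) -> (not ((not (b > -5)) <-> (not (h >= 2))))); else branch requires (h + m != 5 -> (((2*b > 29 and b + 2*h = -7) -> (not ((not (b > -5)) <-> (not (h >= 2))))) and ((not (2*b > 29 and b + 2*h = -7)) -> (not ((not (b > -5)) <-> (not (h >= 2))))))) and ((not (h + m != 5)) -> (((m > 6 and 3*b + 2*h = -7) -> (not ((not (3*b > -5)) <-> (not (h >= 2))))) and ((not (m > 6 and 3*b + 2*h = -7)) -> (not ((not (3*b > -5)) <-> (not (h >= 2))))))).
Before the if: ((b > -1 <-> m != -9) -> (h > 4 and ((m > 6 and b + 2*h = -7) -> (not ((not (b > -5)) <-> (not (h >= 2))))) and ((not (m > 6 and b + 2*h = -7)) -> (not ((not (b > -5)) <-> (not (h >= 2))))))) and ((not (b > -1 <-> m != -9)) -> ((h + m != 5 -> (((2*b > 29 and b + 2*h = -7) -> (not ((not (b > -5)) <-> (not (h >= 2))))) and ((not (2*b > 29 and b + 2*h = -7)) -> (not ((not (b > -5)) <-> (not (h >= 2))))))) and ((not (h + m != 5)) -> (((m > 6 and 3*b + 2*h = -7) -> (not ((not (3*b > -5)) <-> (not (h >= 2))))) and ((not (m > 6 and 3*b + 2*h = -7)) -> (not ((not (3*b > -5)) <-> (not (h >= 2)))))))))
Answer: WP = ((b > -1 <-> m != -9) -> (h > 4 and ((m > 6 and b + 2*h = -7) -> (not ((not (b > -5)) <-> (not (h >= 2))))) and ((not (m > 6 and b + 2*h = -7)) -> (not ((not (b > -5)) <-> (not (h >= 2))))))) and ((not (b > -1 <-> m != -9)) -> ((h + m != 5 -> (((2*b > 29 and b + 2*h = -7) -> (not ((not (b > -5)) <-> (not (h >= 2))))) and ((not (2*b > 29 and b + 2*h = -7)) -> (not ((not (b > -5)) <-> (not (h >= 2))))))) and ((not (h + m != 5)) -> (((m > 6 and 3*b + 2*h = -7) -> (not ((not (3*b > -5)) <-> (not (h >= 2))))) and ((not (m > 6 and 3*b + 2*h = -7)) -> (not ((not (3*b > -5)) <-> (not (h >= 2)))))))))


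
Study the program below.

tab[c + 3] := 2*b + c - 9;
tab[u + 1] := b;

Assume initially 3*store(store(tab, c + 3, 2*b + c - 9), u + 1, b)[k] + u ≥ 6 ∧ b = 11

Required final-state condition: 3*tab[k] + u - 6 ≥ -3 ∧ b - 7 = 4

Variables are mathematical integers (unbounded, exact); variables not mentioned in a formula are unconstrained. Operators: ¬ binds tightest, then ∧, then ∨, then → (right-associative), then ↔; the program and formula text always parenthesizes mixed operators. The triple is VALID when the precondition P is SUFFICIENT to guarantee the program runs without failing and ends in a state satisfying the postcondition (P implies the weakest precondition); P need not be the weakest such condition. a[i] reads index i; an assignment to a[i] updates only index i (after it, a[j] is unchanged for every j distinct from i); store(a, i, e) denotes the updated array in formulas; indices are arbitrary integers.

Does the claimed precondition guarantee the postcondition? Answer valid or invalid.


Working backward. After the program, the postcondition 3*tab[k] + u - 6 ≥ -3 ∧ b - 7 = 4 must hold; in canonical form it is 3*tab[k] + u ≥ 3 ∧ b = 11.
Before tab[u + 1] := b: 3*store(tab, u + 1, b)[k] + u ≥ 3 ∧ b = 11
Before tab[c + 3] := 2*b + c - 9: 3*store(store(tab, c + 3, 2*b + c - 9), u + 1, b)[k] + u ≥ 3 ∧ b = 11
The weakest precondition is 3*store(store(tab, c + 3, 2*b + c - 9), u + 1, b)[k] + u ≥ 3 ∧ b = 11.
Check whether 3*store(store(tab, c + 3, 2*b + c - 9), u + 1, b)[k] + u ≥ 6 ∧ b = 11 implies it.
Every state satisfying the precondition satisfies the weakest precondition: the implication holds.
Answer: valid


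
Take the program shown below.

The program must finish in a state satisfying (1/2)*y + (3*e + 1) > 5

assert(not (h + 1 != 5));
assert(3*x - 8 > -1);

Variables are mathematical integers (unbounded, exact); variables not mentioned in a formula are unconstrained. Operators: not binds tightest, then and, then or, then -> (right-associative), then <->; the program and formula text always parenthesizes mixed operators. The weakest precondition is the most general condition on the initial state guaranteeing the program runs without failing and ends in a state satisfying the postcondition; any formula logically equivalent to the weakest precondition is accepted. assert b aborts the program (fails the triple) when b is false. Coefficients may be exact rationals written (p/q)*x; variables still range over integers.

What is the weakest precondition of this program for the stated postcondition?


Working backward. After the program, the postcondition (1/2)*y + (3*e + 1) > 5 must hold; in canonical form it is 3*e + (1/2)*y > 4.
Before assert 3*x - 8 > -1: 3*x > 7 and 3*e + (1/2)*y > 4
Before assert not (h + 1 != 5): (not (h != 4)) and 3*x > 7 and 3*e + (1/2)*y > 4
Answer: WP = (not (h != 4)) and 3*x > 7 and 3*e + (1/2)*y > 4


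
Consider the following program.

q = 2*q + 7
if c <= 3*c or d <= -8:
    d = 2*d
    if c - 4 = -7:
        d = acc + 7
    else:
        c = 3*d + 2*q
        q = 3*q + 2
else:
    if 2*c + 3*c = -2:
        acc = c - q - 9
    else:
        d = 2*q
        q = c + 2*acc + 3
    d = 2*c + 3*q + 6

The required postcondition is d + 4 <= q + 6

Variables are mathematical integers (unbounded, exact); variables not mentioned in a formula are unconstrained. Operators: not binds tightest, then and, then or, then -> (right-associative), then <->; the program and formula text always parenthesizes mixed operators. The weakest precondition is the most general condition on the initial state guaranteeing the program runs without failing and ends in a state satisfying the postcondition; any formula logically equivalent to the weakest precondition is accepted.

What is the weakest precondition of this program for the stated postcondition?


Working backward. After the program, the postcondition d + 4 <= q + 6 must hold; in canonical form it is d <= q + 2.
Then branch requires (c = -3 -> acc <= q - 5) and ((not (c = -3)) -> 2*d <= 3*q + 4); else branch requires (5*c = -2 -> 2*c + 2*q <= -4) and ((not (5*c = -2)) -> 4*acc + 4*c <= -10).
Before the if: ((2*c >= 0 or d <= -8) -> ((c = -3 -> acc <= q - 5) and ((not (c = -3)) -> 2*d <= 3*q + 4))) and ((not (2*c >= 0 or d <= -8)) -> ((5*c = -2 -> 2*c + 2*q <= -4) and ((not (5*c = -2)) -> 4*acc + 4*c <= -10)))
Before q := 2*q + 7: ((2*c >= 0 or d <= -8) -> ((c = -3 -> acc <= 2*q + 2) and ((not (c = -3)) -> 2*d <= 6*q + 25))) and ((not (2*c >= 0 or d <= -8)) -> ((5*c = -2 -> 2*c + 4*q <= -18) and ((not (5*c = -2)) -> 4*acc + 4*c <= -10)))
Answer: WP = ((2*c >= 0 or d <= -8) -> ((c = -3 -> acc <= 2*q + 2) and ((not (c = -3)) -> 2*d <= 6*q + 25))) and ((not (2*c >= 0 or d <= -8)) -> ((5*c = -2 -> 2*c + 4*q <= -18) and ((not (5*c = -2)) -> 4*acc + 4*c <= -10)))


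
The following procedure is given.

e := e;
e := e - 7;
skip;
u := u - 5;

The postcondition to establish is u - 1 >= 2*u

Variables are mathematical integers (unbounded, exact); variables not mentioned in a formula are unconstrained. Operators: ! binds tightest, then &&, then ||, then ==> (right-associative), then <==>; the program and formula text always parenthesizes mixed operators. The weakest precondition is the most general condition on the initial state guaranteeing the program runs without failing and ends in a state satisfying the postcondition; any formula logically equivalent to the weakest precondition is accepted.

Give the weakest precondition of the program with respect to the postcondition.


Working backward. After the program, the postcondition u - 1 >= 2*u must hold; in canonical form it is u <= -1.
Before u := u - 5: u <= 4
Before skip: u <= 4
Before e := e - 7: u <= 4
Before e := e: u <= 4
Answer: WP = u <= 4


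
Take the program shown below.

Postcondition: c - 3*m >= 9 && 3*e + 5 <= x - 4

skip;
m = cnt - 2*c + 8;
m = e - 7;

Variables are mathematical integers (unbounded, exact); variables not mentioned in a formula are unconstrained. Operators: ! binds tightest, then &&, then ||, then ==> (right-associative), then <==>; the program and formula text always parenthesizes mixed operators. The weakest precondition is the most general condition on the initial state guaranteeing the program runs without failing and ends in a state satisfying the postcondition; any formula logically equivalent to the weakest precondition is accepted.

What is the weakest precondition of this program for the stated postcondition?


Working backward. After the program, the postcondition c - 3*m >= 9 && 3*e + 5 <= x - 4 must hold; in canonical form it is c >= 3*m + 9 && 3*e <= x - 9.
Before m := e - 7: c >= 3*e - 12 && 3*e <= x - 9
Before m := cnt - 2*c + 8: c >= 3*e - 12 && 3*e <= x - 9
Before skip: c >= 3*e - 12 && 3*e <= x - 9
Answer: WP = c >= 3*e - 12 && 3*e <= x - 9


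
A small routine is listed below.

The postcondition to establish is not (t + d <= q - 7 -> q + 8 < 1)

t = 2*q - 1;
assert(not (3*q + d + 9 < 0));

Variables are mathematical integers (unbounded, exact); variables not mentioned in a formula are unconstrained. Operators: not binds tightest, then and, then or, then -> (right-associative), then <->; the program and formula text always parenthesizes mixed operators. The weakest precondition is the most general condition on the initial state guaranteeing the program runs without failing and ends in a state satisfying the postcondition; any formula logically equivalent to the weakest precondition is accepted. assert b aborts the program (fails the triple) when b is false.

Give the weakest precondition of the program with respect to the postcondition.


Working backward. After the program, the postcondition not (t + d <= q - 7 -> q + 8 < 1) must hold; in canonical form it is not (d + t <= q - 7 -> q < -7).
Before assert not (3*q + d + 9 < 0): (not (d + 3*q < -9)) and (not (d + t <= q - 7 -> q < -7))
Before t := 2*q - 1: (not (d + 3*q < -9)) and (not (d + q <= -6 -> q < -7))
Answer: WP = (not (d + 3*q < -9)) and (not (d + q <= -6 -> q < -7))


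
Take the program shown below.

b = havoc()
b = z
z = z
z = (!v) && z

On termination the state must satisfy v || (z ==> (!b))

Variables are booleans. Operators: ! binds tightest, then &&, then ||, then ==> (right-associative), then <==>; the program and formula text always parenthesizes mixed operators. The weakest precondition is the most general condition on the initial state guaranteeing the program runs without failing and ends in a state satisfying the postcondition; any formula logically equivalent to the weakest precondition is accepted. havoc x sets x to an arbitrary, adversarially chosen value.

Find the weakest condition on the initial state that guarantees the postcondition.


Working backward. After the program, v || (z ==> (!b)) must hold.
Before z := (!v) && z: v || (((!v) && z) ==> (!b))
Before z := z: v || (((!v) && z) ==> (!b))
Before b := z: v || (((!v) && z) ==> (!z))
Before havoc b: v || (((!v) && z) ==> (!z))
Answer: WP = v || (((!v) && z) ==> (!z))


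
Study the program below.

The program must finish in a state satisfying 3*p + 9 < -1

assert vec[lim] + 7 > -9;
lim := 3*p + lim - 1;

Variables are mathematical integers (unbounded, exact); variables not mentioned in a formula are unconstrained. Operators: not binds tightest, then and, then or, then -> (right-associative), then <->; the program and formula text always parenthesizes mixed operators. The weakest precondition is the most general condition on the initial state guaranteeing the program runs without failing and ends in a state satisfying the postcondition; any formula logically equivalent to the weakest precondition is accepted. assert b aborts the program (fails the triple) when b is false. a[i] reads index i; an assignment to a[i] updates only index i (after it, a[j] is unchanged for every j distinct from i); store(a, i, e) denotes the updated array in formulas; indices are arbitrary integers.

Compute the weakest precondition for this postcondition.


Working backward. After the program, the postcondition 3*p + 9 < -1 must hold; in canonical form it is 3*p < -10.
Before lim := 3*p + lim - 1: 3*p < -10
Before assert vec[lim] + 7 > -9: vec[lim] > -16 and 3*p < -10
Answer: WP = vec[lim] > -16 and 3*p < -10


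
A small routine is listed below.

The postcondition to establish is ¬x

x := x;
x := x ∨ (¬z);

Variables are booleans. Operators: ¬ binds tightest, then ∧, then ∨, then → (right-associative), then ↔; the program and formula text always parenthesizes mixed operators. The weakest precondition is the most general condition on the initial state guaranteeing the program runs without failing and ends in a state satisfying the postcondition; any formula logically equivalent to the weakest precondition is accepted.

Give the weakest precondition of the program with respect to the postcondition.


Working backward. After the program, ¬x must hold.
Before x := x ∨ (¬z): ¬(x ∨ (¬z))
Before x := x: ¬(x ∨ (¬z))
Answer: WP = ¬(x ∨ (¬z))


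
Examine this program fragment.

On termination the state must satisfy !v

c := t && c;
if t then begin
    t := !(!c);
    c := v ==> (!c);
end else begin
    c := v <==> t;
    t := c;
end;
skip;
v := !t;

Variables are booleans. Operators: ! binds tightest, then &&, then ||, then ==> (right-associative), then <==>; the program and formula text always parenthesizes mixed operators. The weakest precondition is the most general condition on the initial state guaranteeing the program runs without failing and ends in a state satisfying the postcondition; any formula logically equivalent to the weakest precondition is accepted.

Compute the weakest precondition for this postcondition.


Working backward. After the program, !v must hold.
Before v := !t: t
Before skip: t
Then branch requires c; else branch requires v <==> t.
Before the if: (t ==> c) && ((!t) ==> (v <==> t))
Before c := t && c: (t ==> (t && c)) && ((!t) ==> (v <==> t))
Answer: WP = (t ==> (t && c)) && ((!t) ==> (v <==> t))


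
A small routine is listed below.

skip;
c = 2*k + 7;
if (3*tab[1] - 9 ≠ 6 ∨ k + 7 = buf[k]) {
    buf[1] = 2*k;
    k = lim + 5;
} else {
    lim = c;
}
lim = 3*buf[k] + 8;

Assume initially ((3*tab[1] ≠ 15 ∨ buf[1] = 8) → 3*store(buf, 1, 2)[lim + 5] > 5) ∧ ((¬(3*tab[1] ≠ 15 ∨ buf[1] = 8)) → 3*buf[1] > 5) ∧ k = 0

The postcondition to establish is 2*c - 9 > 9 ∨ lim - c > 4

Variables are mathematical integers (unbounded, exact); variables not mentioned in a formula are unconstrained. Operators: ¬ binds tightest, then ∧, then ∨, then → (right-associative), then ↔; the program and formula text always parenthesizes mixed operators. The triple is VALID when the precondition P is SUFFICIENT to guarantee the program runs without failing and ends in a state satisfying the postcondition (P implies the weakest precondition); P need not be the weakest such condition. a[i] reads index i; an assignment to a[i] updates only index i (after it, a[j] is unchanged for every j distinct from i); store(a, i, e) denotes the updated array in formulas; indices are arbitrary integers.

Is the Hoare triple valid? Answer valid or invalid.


Working backward. After the program, the postcondition 2*c - 9 > 9 ∨ lim - c > 4 must hold; in canonical form it is 2*c > 18 ∨ lim > c + 4.
Before lim := 3*buf[k] + 8: 2*c > 18 ∨ 3*buf[k] > c - 4
Then branch requires 2*c > 18 ∨ 3*store(buf, 1, 2*k)[lim + 5] > c - 4; else branch requires 2*c > 18 ∨ 3*buf[k] > c - 4.
Before the if: ((3*tab[1] ≠ 15 ∨ k = buf[k] - 7) → (2*c > 18 ∨ 3*store(buf, 1, 2*k)[lim + 5] > c - 4)) ∧ ((¬(3*tab[1] ≠ 15 ∨ k = buf[k] - 7)) → (2*c > 18 ∨ 3*buf[k] > c - 4))
Before c := 2*k + 7: ((3*tab[1] ≠ 15 ∨ k = buf[k] - 7) → (4*k > 4 ∨ 3*store(buf, 1, 2*k)[lim + 5] > 2*k + 3)) ∧ ((¬(3*tab[1] ≠ 15 ∨ k = buf[k] - 7)) → (4*k > 4 ∨ 3*buf[k] > 2*k + 3))
Before skip: ((3*tab[1] ≠ 15 ∨ k = buf[k] - 7) → (4*k > 4 ∨ 3*store(buf, 1, 2*k)[lim + 5] > 2*k + 3)) ∧ ((¬(3*tab[1] ≠ 15 ∨ k = buf[k] - 7)) → (4*k > 4 ∨ 3*buf[k] > 2*k + 3))
The weakest precondition is ((3*tab[1] ≠ 15 ∨ k = buf[k] - 7) → (4*k > 4 ∨ 3*store(buf, 1, 2*k)[lim + 5] > 2*k + 3)) ∧ ((¬(3*tab[1] ≠ 15 ∨ k = buf[k] - 7)) → (4*k > 4 ∨ 3*buf[k] > 2*k + 3)).
Check whether ((3*tab[1] ≠ 15 ∨ buf[1] = 8) → 3*store(buf, 1, 2)[lim + 5] > 5) ∧ ((¬(3*tab[1] ≠ 15 ∨ buf[1] = 8)) → 3*buf[1] > 5) ∧ k = 0 implies it.
Countermodel: at the initial state buf = {[0] = -6516, [1] = 9, elsewhere 3}, k = 0, lim = -5, tab = {[0] = 5, [1] = 5, elsewhere 5}, the precondition holds but the weakest precondition fails.
Answer: invalid


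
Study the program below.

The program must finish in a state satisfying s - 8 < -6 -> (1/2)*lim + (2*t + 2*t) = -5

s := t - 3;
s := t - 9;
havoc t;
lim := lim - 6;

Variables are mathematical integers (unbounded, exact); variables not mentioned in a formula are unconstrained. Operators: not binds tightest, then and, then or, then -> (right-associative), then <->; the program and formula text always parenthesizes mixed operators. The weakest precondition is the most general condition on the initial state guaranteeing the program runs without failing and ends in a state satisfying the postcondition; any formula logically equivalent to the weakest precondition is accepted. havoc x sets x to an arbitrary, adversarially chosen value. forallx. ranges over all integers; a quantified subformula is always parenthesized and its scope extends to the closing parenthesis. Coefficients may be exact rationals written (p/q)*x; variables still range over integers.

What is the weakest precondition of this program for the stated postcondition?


Working backward. After the program, the postcondition s - 8 < -6 -> (1/2)*lim + (2*t + 2*t) = -5 must hold; in canonical form it is s < 2 -> (1/2)*lim + 4*t = -5.
Before lim := lim - 6: s < 2 -> (1/2)*lim + 4*t = -2
Before havoc t: forall t_1. (s < 2 -> (1/2)*lim + 4*t_1 = -2)
Before s := t - 9: forall t_1. (t < 11 -> (1/2)*lim + 4*t_1 = -2)
Before s := t - 3: forall t_1. (t < 11 -> (1/2)*lim + 4*t_1 = -2)
Answer: WP = forall t_1. (t < 11 -> (1/2)*lim + 4*t_1 = -2)


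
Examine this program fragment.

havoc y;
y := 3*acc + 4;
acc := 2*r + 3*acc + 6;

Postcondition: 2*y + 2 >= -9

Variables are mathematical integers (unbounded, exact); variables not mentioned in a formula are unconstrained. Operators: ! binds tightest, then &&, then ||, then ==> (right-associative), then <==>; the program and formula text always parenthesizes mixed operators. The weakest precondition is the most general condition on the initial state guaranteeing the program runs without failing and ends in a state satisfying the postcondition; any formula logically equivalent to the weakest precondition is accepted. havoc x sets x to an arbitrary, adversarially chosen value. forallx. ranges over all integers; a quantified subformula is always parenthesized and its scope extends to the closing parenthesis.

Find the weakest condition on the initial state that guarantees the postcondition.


Working backward. After the program, the postcondition 2*y + 2 >= -9 must hold; in canonical form it is 2*y >= -11.
Before acc := 2*r + 3*acc + 6: 2*y >= -11
Before y := 3*acc + 4: 6*acc >= -19
Before havoc y: 6*acc >= -19
Answer: WP = 6*acc >= -19


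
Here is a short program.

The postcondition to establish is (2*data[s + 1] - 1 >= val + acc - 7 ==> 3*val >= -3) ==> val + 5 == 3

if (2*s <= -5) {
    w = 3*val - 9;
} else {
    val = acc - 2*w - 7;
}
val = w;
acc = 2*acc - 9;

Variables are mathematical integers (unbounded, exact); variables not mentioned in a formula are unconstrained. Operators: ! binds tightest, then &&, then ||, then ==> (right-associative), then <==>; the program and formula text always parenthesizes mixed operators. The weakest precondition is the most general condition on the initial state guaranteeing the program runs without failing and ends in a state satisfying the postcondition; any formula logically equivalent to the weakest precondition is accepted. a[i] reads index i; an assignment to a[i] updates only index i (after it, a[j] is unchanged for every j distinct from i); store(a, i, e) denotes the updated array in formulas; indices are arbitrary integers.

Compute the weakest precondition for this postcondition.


Working backward. After the program, the postcondition (2*data[s + 1] - 1 >= val + acc - 7 ==> 3*val >= -3) ==> val + 5 == 3 must hold; in canonical form it is (2*data[s + 1] >= acc + val - 6 ==> 3*val >= -3) ==> val == -2.
Before acc := 2*acc - 9: (2*data[s + 1] >= 2*acc + val - 15 ==> 3*val >= -3) ==> val == -2
Before val := w: (2*data[s + 1] >= 2*acc + w - 15 ==> 3*w >= -3) ==> w == -2
Then branch requires (2*data[s + 1] >= 2*acc + 3*val - 24 ==> 9*val >= 24) ==> 3*val == 7; else branch requires (2*data[s + 1] >= 2*acc + w - 15 ==> 3*w >= -3) ==> w == -2.
Before the if: (2*s <= -5 ==> ((2*data[s + 1] >= 2*acc + 3*val - 24 ==> 9*val >= 24) ==> 3*val == 7)) && ((!(2*s <= -5)) ==> ((2*data[s + 1] >= 2*acc + w - 15 ==> 3*w >= -3) ==> w == -2))
Answer: WP = (2*s <= -5 ==> ((2*data[s + 1] >= 2*acc + 3*val - 24 ==> 9*val >= 24) ==> 3*val == 7)) && ((!(2*s <= -5)) ==> ((2*data[s + 1] >= 2*acc + w - 15 ==> 3*w >= -3) ==> w == -2))


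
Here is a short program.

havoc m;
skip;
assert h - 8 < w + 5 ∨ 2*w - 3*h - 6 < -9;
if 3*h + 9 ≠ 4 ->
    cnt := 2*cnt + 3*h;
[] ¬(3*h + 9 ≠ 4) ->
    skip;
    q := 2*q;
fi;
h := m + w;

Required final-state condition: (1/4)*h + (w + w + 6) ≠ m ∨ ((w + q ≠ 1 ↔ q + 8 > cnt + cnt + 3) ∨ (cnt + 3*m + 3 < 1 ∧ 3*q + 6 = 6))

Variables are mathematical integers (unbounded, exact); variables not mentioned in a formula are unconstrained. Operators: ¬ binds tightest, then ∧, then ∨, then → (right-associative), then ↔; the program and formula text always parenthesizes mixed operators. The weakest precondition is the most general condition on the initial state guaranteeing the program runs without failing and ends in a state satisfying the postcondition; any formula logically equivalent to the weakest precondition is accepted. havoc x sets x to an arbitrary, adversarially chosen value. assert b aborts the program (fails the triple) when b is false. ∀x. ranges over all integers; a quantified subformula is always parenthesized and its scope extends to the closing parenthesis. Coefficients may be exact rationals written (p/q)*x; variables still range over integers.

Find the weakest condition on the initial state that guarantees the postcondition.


Working backward. After the program, the postcondition (1/4)*h + (w + w + 6) ≠ m ∨ ((w + q ≠ 1 ↔ q + 8 > cnt + cnt + 3) ∨ (cnt + 3*m + 3 < 1 ∧ 3*q + 6 = 6)) must hold; in canonical form it is (1/4)*h + 2*w ≠ m - 6 ∨ (q + w ≠ 1 ↔ q > 2*cnt - 5) ∨ (cnt + 3*m < -2 ∧ 3*q = 0).
Before h := m + w: (9/4)*w ≠ (3/4)*m - 6 ∨ (q + w ≠ 1 ↔ q > 2*cnt - 5) ∨ (cnt + 3*m < -2 ∧ 3*q = 0)
Then branch requires (9/4)*w ≠ (3/4)*m - 6 ∨ (q + w ≠ 1 ↔ q > 4*cnt + 6*h - 5) ∨ (2*cnt + 3*h + 3*m < -2 ∧ 3*q = 0); else branch requires (9/4)*w ≠ (3/4)*m - 6 ∨ (2*q + w ≠ 1 ↔ 2*q > 2*cnt - 5) ∨ (cnt + 3*m < -2 ∧ 6*q = 0).
Before the if: (3*h ≠ -5 → ((9/4)*w ≠ (3/4)*m - 6 ∨ (q + w ≠ 1 ↔ q > 4*cnt + 6*h - 5) ∨ (2*cnt + 3*h + 3*m < -2 ∧ 3*q = 0))) ∧ ((¬(3*h ≠ -5)) → ((9/4)*w ≠ (3/4)*m - 6 ∨ (2*q + w ≠ 1 ↔ 2*q > 2*cnt - 5) ∨ (cnt + 3*m < -2 ∧ 6*q = 0)))
Before assert h - 8 < w + 5 ∨ 2*w - 3*h - 6 < -9: (h < w + 13 ∨ 2*w < 3*h - 3) ∧ (3*h ≠ -5 → ((9/4)*w ≠ (3/4)*m - 6 ∨ (q + w ≠ 1 ↔ q > 4*cnt + 6*h - 5) ∨ (2*cnt + 3*h + 3*m < -2 ∧ 3*q = 0))) ∧ ((¬(3*h ≠ -5)) → ((9/4)*w ≠ (3/4)*m - 6 ∨ (2*q + w ≠ 1 ↔ 2*q > 2*cnt - 5) ∨ (cnt + 3*m < -2 ∧ 6*q = 0)))
Before skip: (h < w + 13 ∨ 2*w < 3*h - 3) ∧ (3*h ≠ -5 → ((9/4)*w ≠ (3/4)*m - 6 ∨ (q + w ≠ 1 ↔ q > 4*cnt + 6*h - 5) ∨ (2*cnt + 3*h + 3*m < -2 ∧ 3*q = 0))) ∧ ((¬(3*h ≠ -5)) → ((9/4)*w ≠ (3/4)*m - 6 ∨ (2*q + w ≠ 1 ↔ 2*q > 2*cnt - 5) ∨ (cnt + 3*m < -2 ∧ 6*q = 0)))
Before havoc m: ∀m_1. ((h < w + 13 ∨ 2*w < 3*h - 3) ∧ (3*h ≠ -5 → ((9/4)*w ≠ (3/4)*m_1 - 6 ∨ (q + w ≠ 1 ↔ q > 4*cnt + 6*h - 5) ∨ (2*cnt + 3*h + 3*m_1 < -2 ∧ 3*q = 0))) ∧ ((¬(3*h ≠ -5)) → ((9/4)*w ≠ (3/4)*m_1 - 6 ∨ (2*q + w ≠ 1 ↔ 2*q > 2*cnt - 5) ∨ (cnt + 3*m_1 < -2 ∧ 6*q = 0))))
Answer: WP = ∀m_1. ((h < w + 13 ∨ 2*w < 3*h - 3) ∧ (3*h ≠ -5 → ((9/4)*w ≠ (3/4)*m_1 - 6 ∨ (q + w ≠ 1 ↔ q > 4*cnt + 6*h - 5) ∨ (2*cnt + 3*h + 3*m_1 < -2 ∧ 3*q = 0))) ∧ ((¬(3*h ≠ -5)) → ((9/4)*w ≠ (3/4)*m_1 - 6 ∨ (2*q + w ≠ 1 ↔ 2*q > 2*cnt - 5) ∨ (cnt + 3*m_1 < -2 ∧ 6*q = 0))))
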